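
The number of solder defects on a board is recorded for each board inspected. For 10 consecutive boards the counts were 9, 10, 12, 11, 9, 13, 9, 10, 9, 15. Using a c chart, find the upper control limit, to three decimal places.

20.513

c̄ = (9 + 10 + 12 + 11 + 9 + 13 + 9 + 10 + 9 + 15) / 10 = 107 / 10 = 10.7000
UCL = c̄ + 3√c̄ = 10.7000 + 3 × √10.7000 = 10.7000 + 3 × 3.2711 = 20.5133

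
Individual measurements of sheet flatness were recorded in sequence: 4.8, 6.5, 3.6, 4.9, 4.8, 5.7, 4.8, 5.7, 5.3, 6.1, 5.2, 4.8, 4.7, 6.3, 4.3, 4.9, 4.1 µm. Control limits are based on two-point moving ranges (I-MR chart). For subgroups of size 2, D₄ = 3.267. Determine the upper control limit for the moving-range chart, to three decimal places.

3.328

Moving ranges: 1.7, 2.9, 1.3, 0.1, 0.9, 0.9, 0.9, 0.4, 0.8, 0.9, 0.4, 0.1, 1.6, 2.0, 0.6, 0.8; M̄R̄ = 16.3000 / 16 = 1.0188
UCL_MR = D₄·M̄R̄ = 3.267 × 1.0188 = 3.3283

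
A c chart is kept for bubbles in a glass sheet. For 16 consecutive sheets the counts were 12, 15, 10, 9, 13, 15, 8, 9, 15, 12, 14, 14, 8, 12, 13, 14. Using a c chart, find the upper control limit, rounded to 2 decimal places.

22.48

c̄ = (12 + 15 + 10 + 9 + 13 + 15 + 8 + 9 + 15 + 12 + 14 + 14 + 8 + 12 + 13 + 14) / 16 = 193 / 16 = 12.0625
UCL = c̄ + 3√c̄ = 12.0625 + 3 × √12.0625 = 12.0625 + 3 × 3.4731 = 22.4818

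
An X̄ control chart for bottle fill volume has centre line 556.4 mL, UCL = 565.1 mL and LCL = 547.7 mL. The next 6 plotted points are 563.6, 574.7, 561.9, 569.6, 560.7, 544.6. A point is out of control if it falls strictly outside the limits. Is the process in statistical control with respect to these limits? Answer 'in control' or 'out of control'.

Compare each point to [547.7, 565.1]: sample 2 = 574.7 > UCL; sample 4 = 569.6 > UCL; sample 6 = 544.6 < LCL.

out of control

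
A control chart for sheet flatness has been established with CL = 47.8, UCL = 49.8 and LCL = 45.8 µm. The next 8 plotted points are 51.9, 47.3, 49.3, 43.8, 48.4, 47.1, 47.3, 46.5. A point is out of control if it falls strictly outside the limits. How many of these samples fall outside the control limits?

Compare each point to [45.8, 49.8]: sample 1 = 51.9 > UCL; sample 4 = 43.8 < LCL.

2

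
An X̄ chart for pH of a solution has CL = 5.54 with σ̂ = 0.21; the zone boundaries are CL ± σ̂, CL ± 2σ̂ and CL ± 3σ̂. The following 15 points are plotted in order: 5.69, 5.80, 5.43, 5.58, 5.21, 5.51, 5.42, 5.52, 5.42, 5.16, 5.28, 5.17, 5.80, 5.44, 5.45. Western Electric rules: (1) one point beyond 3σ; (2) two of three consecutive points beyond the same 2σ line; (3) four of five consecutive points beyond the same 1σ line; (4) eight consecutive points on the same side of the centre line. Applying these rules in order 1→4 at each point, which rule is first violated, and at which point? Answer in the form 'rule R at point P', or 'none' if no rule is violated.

Zone of each point (C = within 1σ̂, B = 1σ̂–2σ̂, A = 2σ̂–3σ̂, * = beyond 3σ̂; sign = side of CL): 1:+C, 2:+B, 3:-C, 4:+C, 5:-B, 6:-C, 7:-C, 8:-C, 9:-C, 10:-B, 11:-B, 12:-B, 13:+B, 14:-C, 15:-C
Rule 4 (eight consecutive points on the same side of the centre line) is satisfied at point 12.

rule 4 at point 12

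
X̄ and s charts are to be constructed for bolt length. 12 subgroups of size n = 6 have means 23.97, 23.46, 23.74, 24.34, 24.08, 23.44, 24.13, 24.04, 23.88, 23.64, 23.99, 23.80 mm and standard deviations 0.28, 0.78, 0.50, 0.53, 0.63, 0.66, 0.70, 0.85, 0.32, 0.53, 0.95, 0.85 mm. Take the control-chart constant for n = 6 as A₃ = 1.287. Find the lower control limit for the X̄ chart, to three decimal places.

23.063

X̄̄ = (23.97 + 23.46 + 23.74 + 24.34 + 24.08 + 23.44 + 24.13 + 24.04 + 23.88 + 23.64 + 23.99 + 23.80) / 12 = 23.8758
s̄ = (0.28 + 0.78 + 0.50 + 0.53 + 0.63 + 0.66 + 0.70 + 0.85 + 0.32 + 0.53 + 0.95 + 0.85) / 12 = 0.6317
LCL = X̄̄ − A₃·s̄ = 23.8758 − 1.287 × 0.6317 = 23.0629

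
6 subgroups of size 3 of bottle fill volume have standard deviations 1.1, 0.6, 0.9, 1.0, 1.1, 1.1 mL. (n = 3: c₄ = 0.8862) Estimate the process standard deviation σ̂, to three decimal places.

1.091

s̄ = (1.1 + 0.6 + 0.9 + 1.0 + 1.1 + 1.1) / 6 = 0.9667
σ̂ = s̄ / c₄ = 0.9667 / 0.8862 = 1.0908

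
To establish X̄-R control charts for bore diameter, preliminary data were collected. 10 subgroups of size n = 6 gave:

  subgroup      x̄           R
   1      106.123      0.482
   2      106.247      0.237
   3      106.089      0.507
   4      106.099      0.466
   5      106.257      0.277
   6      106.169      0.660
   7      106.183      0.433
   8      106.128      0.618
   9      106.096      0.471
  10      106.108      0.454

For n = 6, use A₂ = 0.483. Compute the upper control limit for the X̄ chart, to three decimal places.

106.372

X̄̄ = (106.123 + 106.247 + 106.089 + 106.099 + 106.257 + 106.169 + 106.183 + 106.128 + 106.096 + 106.108) / 10 = 1061.4990 / 10 = 106.1499
R̄ = (0.482 + 0.237 + 0.507 + 0.466 + 0.277 + 0.660 + 0.433 + 0.618 + 0.471 + 0.454) / 10 = 4.6050 / 10 = 0.4605
UCL = X̄̄ + A₂·R̄ = 106.1499 + 0.483 × 0.4605 = 106.3723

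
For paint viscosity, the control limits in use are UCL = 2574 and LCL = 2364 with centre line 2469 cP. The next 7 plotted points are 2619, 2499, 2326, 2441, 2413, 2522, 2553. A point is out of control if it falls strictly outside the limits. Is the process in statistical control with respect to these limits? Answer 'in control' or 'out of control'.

out of control

Compare each point to [2364, 2574]: sample 1 = 2619 > UCL; sample 3 = 2326 < LCL.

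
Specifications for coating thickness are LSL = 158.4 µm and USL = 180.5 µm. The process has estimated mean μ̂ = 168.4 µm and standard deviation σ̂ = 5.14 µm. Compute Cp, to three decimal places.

0.717

Cp = (USL − LSL) / (6σ̂) = (180.5 − 158.4) / (6 × 5.14) = 22.1000 / 30.8400 = 0.7166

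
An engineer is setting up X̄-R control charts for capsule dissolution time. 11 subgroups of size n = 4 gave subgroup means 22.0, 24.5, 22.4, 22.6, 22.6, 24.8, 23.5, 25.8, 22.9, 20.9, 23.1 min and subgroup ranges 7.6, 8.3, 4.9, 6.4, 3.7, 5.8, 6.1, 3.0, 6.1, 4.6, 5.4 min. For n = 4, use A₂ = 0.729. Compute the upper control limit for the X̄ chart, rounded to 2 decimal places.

27.29

X̄̄ = (22.0 + 24.5 + 22.4 + 22.6 + 22.6 + 24.8 + 23.5 + 25.8 + 22.9 + 20.9 + 23.1) / 11 = 255.1000 / 11 = 23.1909
R̄ = (7.6 + 8.3 + 4.9 + 6.4 + 3.7 + 5.8 + 6.1 + 3.0 + 6.1 + 4.6 + 5.4) / 11 = 61.9000 / 11 = 5.6273
UCL = X̄̄ + A₂·R̄ = 23.1909 + 0.729 × 5.6273 = 27.2932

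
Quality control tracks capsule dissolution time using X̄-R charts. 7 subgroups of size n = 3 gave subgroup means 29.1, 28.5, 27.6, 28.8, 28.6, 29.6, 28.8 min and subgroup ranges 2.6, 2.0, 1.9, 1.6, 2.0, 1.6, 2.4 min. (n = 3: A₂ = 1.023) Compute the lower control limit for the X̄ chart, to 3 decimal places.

26.654

X̄̄ = (29.1 + 28.5 + 27.6 + 28.8 + 28.6 + 29.6 + 28.8) / 7 = 201.0000 / 7 = 28.7143
R̄ = (2.6 + 2.0 + 1.9 + 1.6 + 2.0 + 1.6 + 2.4) / 7 = 14.1000 / 7 = 2.0143
LCL = X̄̄ − A₂·R̄ = 28.7143 − 1.023 × 2.0143 = 26.6537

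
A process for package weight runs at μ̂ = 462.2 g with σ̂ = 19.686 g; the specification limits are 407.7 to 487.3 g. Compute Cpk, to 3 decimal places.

0.425

Cpu = (USL − μ̂) / (3σ̂) = (487.3 − 462.2) / (3 × 19.686) = 0.4250; Cpl = (μ̂ − LSL) / (3σ̂) = (462.2 − 407.7) / (3 × 19.686) = 0.9228; Cpk = min(Cpu, Cpl) = 0.4250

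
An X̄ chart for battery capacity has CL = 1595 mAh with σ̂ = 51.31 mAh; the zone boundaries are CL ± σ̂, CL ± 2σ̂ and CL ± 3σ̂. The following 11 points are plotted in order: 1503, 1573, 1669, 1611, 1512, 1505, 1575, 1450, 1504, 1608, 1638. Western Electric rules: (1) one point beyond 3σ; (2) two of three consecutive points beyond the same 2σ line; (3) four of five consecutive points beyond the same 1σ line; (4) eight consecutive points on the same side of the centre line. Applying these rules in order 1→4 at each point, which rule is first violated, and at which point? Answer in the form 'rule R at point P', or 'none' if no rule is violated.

Zone of each point (C = within 1σ̂, B = 1σ̂–2σ̂, A = 2σ̂–3σ̂, * = beyond 3σ̂; sign = side of CL): 1:-B, 2:-C, 3:+B, 4:+C, 5:-B, 6:-B, 7:-C, 8:-A, 9:-B, 10:+C, 11:+C
Rule 3 (four of five consecutive points beyond the same 1σ limit) is satisfied at point 9.

rule 3 at point 9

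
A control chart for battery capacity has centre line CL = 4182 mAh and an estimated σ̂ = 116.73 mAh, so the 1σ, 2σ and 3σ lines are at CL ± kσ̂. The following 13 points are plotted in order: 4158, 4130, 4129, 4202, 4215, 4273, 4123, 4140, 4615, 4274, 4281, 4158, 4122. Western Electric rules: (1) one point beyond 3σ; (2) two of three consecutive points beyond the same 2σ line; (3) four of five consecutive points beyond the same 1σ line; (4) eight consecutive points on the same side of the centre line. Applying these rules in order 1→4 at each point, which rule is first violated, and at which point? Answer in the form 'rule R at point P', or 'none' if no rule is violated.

Zone of each point (C = within 1σ̂, B = 1σ̂–2σ̂, A = 2σ̂–3σ̂, * = beyond 3σ̂; sign = side of CL): 1:-C, 2:-C, 3:-C, 4:+C, 5:+C, 6:+C, 7:-C, 8:-C, 9:+*, 10:+C, 11:+C, 12:-C, 13:-C
Rule 1 (one point beyond the 3σ limits) is satisfied at point 9.

rule 1 at point 9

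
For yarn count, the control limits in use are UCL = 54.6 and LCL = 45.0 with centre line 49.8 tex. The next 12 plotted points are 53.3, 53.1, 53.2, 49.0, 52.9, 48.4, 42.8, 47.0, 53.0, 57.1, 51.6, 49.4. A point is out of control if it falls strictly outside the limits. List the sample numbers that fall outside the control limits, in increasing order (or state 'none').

7, 10

Compare each point to [45.0, 54.6]: sample 7 = 42.8 < LCL; sample 10 = 57.1 > UCL.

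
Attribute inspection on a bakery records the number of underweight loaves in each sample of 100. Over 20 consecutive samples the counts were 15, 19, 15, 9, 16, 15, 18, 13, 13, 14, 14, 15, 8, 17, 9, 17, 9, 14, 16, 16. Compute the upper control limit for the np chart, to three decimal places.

24.541

p̄ = Σdᵢ / (k·n) = 282 / (20 × 100) = 0.14100
UCL = np̄ + 3·√(np̄(1−p̄)) = 14.1000 + 3 × √(14.1000×0.85900) = 14.1000 + 3 × 3.4802 = 24.5406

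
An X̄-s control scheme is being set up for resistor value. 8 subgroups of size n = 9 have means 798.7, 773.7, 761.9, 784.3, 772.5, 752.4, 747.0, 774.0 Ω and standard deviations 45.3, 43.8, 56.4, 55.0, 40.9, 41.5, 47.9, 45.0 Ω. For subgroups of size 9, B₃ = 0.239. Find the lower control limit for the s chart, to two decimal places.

s̄ = (45.3 + 43.8 + 56.4 + 55.0 + 40.9 + 41.5 + 47.9 + 45.0) / 8 = 46.9750
LCL_s = B₃·s̄ = 0.239 × 46.9750 = 11.2270

11.23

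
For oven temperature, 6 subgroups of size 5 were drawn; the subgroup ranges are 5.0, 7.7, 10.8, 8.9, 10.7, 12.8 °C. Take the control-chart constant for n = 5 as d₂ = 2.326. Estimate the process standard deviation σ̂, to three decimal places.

R̄ = (5.0 + 7.7 + 10.8 + 8.9 + 10.7 + 12.8) / 6 = 9.3167
σ̂ = R̄ / d₂ = 9.3167 / 2.326 = 4.0054

4.005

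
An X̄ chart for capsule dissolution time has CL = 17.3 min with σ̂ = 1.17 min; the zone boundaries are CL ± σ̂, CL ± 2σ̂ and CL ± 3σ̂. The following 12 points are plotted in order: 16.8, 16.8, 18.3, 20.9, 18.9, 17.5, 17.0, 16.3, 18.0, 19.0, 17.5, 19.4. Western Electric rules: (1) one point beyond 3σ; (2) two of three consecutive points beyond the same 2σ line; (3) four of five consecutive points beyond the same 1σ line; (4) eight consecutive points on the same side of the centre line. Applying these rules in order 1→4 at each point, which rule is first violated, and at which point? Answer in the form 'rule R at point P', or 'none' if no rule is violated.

Zone of each point (C = within 1σ̂, B = 1σ̂–2σ̂, A = 2σ̂–3σ̂, * = beyond 3σ̂; sign = side of CL): 1:-C, 2:-C, 3:+C, 4:+*, 5:+B, 6:+C, 7:-C, 8:-C, 9:+C, 10:+B, 11:+C, 12:+B
Rule 1 (one point beyond the 3σ limits) is satisfied at point 4.

rule 1 at point 4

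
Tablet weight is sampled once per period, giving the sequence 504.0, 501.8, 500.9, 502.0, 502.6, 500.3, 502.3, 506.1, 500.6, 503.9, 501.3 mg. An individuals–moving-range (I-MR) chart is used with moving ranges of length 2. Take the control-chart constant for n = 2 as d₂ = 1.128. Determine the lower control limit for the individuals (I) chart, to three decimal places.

495.883

X̄ = (504.0 + 501.8 + 500.9 + 502.0 + 502.6 + 500.3 + 502.3 + 506.1 + 500.6 + 503.9 + 501.3) / 11 = 502.3455
Moving ranges: 2.2, 0.9, 1.1, 0.6, 2.3, 2.0, 3.8, 5.5, 3.3, 2.6; M̄R̄ = 24.3000 / 10 = 2.4300
LCL = X̄ − 3·M̄R̄/d₂ = 502.3455 − 3 × 2.4300 / 1.128 = 495.8827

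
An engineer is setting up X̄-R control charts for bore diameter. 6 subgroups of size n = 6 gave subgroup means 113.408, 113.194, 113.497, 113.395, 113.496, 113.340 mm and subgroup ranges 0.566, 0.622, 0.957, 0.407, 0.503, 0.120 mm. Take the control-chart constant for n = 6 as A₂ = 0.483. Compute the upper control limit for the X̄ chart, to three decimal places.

X̄̄ = (113.408 + 113.194 + 113.497 + 113.395 + 113.496 + 113.340) / 6 = 680.3300 / 6 = 113.3883
R̄ = (0.566 + 0.622 + 0.957 + 0.407 + 0.503 + 0.120) / 6 = 3.1750 / 6 = 0.5292
UCL = X̄̄ + A₂·R̄ = 113.3883 + 0.483 × 0.5292 = 113.6439

113.644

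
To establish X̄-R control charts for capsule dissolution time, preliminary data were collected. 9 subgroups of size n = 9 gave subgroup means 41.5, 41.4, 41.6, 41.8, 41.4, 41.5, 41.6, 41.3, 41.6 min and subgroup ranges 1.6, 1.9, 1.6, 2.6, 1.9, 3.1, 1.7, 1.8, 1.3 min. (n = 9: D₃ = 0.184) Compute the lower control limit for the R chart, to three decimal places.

R̄ = (1.6 + 1.9 + 1.6 + 2.6 + 1.9 + 3.1 + 1.7 + 1.8 + 1.3) / 9 = 17.5000 / 9 = 1.9444
LCL_R = D₃·R̄ = 0.184 × 1.9444 = 0.3578

0.358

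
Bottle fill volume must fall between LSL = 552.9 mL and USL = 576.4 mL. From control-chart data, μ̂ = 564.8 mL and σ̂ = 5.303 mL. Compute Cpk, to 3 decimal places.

Cpu = (USL − μ̂) / (3σ̂) = (576.4 − 564.8) / (3 × 5.303) = 0.7291; Cpl = (μ̂ − LSL) / (3σ̂) = (564.8 − 552.9) / (3 × 5.303) = 0.7480; Cpk = min(Cpu, Cpl) = 0.7291

0.729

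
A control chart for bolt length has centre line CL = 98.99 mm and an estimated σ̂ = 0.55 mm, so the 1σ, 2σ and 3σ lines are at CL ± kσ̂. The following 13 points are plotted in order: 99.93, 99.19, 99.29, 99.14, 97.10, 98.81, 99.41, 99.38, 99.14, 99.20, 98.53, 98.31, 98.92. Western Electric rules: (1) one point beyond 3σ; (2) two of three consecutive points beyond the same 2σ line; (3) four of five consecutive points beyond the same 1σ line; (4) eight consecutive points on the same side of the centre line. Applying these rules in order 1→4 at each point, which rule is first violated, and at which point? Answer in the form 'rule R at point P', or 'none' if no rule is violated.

rule 1 at point 5

Zone of each point (C = within 1σ̂, B = 1σ̂–2σ̂, A = 2σ̂–3σ̂, * = beyond 3σ̂; sign = side of CL): 1:+B, 2:+C, 3:+C, 4:+C, 5:-*, 6:-C, 7:+C, 8:+C, 9:+C, 10:+C, 11:-C, 12:-B, 13:-C
Rule 1 (one point beyond the 3σ limits) is satisfied at point 5.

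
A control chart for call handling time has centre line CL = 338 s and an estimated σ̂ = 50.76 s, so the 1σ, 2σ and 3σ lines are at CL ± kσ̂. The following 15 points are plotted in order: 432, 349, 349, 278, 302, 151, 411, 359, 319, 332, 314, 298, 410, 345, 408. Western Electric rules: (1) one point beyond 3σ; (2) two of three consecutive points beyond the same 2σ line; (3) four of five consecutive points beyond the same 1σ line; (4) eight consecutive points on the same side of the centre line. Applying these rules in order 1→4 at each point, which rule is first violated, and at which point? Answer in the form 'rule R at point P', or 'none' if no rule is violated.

Zone of each point (C = within 1σ̂, B = 1σ̂–2σ̂, A = 2σ̂–3σ̂, * = beyond 3σ̂; sign = side of CL): 1:+B, 2:+C, 3:+C, 4:-B, 5:-C, 6:-*, 7:+B, 8:+C, 9:-C, 10:-C, 11:-C, 12:-C, 13:+B, 14:+C, 15:+B
Rule 1 (one point beyond the 3σ limits) is satisfied at point 6.

rule 1 at point 6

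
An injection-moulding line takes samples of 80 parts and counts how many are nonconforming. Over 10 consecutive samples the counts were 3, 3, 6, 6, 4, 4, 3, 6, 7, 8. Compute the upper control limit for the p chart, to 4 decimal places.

p̄ = Σdᵢ / (k·n) = 50 / (10 × 80) = 0.06250
UCL = p̄ + 3·√(p̄(1−p̄)/n) = 0.06250 + 3 × √(0.06250×0.93750/80) = 0.06250 + 3 × 0.02706 = 0.14369

0.1437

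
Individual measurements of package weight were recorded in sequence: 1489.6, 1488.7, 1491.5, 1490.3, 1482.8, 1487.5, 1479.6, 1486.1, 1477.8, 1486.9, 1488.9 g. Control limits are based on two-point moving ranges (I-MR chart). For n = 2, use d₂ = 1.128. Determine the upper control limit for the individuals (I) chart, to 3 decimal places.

1499.874

X̄ = (1489.6 + 1488.7 + 1491.5 + 1490.3 + 1482.8 + 1487.5 + 1479.6 + 1486.1 + 1477.8 + 1486.9 + 1488.9) / 11 = 1486.3364
Moving ranges: 0.9, 2.8, 1.2, 7.5, 4.7, 7.9, 6.5, 8.3, 9.1, 2.0; M̄R̄ = 50.9000 / 10 = 5.0900
UCL = X̄ + 3·M̄R̄/d₂ = 1486.3364 + 3 × 5.0900 / 1.128 = 1499.8736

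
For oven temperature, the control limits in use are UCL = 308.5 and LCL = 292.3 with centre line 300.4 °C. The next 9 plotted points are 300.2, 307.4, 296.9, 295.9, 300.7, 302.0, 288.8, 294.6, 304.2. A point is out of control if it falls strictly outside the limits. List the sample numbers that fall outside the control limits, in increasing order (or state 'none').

7

Compare each point to [292.3, 308.5]: sample 7 = 288.8 < LCL.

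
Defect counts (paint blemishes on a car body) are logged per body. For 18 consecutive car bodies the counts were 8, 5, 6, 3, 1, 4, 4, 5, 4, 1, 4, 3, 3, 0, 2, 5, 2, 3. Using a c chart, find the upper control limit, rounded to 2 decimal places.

c̄ = (8 + 5 + 6 + 3 + 1 + 4 + 4 + 5 + 4 + 1 + 4 + 3 + 3 + 0 + 2 + 5 + 2 + 3) / 18 = 63 / 18 = 3.5000
UCL = c̄ + 3√c̄ = 3.5000 + 3 × √3.5000 = 3.5000 + 3 × 1.8708 = 9.1125

9.11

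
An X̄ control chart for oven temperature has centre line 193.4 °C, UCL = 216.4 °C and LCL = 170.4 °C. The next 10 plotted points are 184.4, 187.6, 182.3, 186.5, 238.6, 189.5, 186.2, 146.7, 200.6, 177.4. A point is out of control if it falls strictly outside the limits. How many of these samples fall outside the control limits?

Compare each point to [170.4, 216.4]: sample 5 = 238.6 > UCL; sample 8 = 146.7 < LCL.

2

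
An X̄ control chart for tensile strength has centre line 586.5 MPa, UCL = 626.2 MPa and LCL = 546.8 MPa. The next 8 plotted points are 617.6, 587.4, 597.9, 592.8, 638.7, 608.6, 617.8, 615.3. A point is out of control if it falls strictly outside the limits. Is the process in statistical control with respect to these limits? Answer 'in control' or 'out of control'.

out of control

Compare each point to [546.8, 626.2]: sample 5 = 638.7 > UCL.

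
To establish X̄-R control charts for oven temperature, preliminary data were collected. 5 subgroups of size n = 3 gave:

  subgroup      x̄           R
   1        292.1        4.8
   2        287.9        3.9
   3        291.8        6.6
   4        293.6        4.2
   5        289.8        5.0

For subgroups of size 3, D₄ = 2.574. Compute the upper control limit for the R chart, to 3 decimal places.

12.613

R̄ = (4.8 + 3.9 + 6.6 + 4.2 + 5.0) / 5 = 24.5000 / 5 = 4.9000
UCL_R = D₄·R̄ = 2.574 × 4.9000 = 12.6126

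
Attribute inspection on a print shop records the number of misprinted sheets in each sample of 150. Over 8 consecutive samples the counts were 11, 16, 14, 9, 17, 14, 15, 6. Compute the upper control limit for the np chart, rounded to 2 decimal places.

23.00

p̄ = Σdᵢ / (k·n) = 102 / (8 × 150) = 0.08500
UCL = np̄ + 3·√(np̄(1−p̄)) = 12.7500 + 3 × √(12.7500×0.91500) = 12.7500 + 3 × 3.4156 = 22.9968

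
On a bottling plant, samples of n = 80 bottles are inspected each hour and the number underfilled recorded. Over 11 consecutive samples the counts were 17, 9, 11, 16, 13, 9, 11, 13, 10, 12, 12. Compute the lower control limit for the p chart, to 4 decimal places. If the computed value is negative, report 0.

0.0310

p̄ = Σdᵢ / (k·n) = 133 / (11 × 80) = 0.15114
LCL = p̄ − 3·√(p̄(1−p̄)/n) = 0.15114 − 3 × 0.04005 = 0.03100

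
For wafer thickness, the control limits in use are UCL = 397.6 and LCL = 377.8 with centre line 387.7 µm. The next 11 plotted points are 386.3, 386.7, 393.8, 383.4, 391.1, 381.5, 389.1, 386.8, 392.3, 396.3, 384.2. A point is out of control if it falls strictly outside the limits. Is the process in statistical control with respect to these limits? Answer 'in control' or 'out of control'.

All 11 points lie within [377.8, 397.6].

in control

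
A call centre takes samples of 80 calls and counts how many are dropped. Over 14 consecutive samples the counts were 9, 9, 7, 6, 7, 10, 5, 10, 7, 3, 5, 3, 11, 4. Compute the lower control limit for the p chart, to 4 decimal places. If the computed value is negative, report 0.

0.0000

p̄ = Σdᵢ / (k·n) = 96 / (14 × 80) = 0.08571
LCL = p̄ − 3·√(p̄(1−p̄)/n) = 0.08571 − 3 × 0.03130 = -0.00818 → 0 (negative, so LCL = 0)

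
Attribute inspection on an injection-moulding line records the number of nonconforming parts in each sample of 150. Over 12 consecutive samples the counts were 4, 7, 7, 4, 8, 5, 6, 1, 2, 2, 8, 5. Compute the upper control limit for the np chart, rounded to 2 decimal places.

11.46

p̄ = Σdᵢ / (k·n) = 59 / (12 × 150) = 0.03278
UCL = np̄ + 3·√(np̄(1−p̄)) = 4.9167 + 3 × √(4.9167×0.96722) = 4.9167 + 3 × 2.1807 = 11.4588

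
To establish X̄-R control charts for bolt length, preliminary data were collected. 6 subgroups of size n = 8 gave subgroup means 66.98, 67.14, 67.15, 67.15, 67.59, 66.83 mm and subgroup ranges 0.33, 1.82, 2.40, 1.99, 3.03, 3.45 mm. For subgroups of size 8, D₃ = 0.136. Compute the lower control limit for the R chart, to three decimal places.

R̄ = (0.33 + 1.82 + 2.40 + 1.99 + 3.03 + 3.45) / 6 = 13.0200 / 6 = 2.1700
LCL_R = D₃·R̄ = 0.136 × 2.1700 = 0.2951

0.295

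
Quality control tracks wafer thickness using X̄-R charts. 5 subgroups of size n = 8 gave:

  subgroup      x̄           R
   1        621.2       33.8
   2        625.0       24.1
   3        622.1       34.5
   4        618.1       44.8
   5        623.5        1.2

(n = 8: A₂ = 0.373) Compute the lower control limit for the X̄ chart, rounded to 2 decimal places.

611.66

X̄̄ = (621.2 + 625.0 + 622.1 + 618.1 + 623.5) / 5 = 3109.9000 / 5 = 621.9800
R̄ = (33.8 + 24.1 + 34.5 + 44.8 + 1.2) / 5 = 138.4000 / 5 = 27.6800
LCL = X̄̄ − A₂·R̄ = 621.9800 − 0.373 × 27.6800 = 611.6554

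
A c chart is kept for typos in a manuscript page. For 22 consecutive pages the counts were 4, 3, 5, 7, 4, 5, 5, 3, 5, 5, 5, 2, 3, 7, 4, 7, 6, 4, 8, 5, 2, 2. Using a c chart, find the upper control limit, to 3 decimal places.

11.019

c̄ = (4 + 3 + 5 + 7 + 4 + 5 + 5 + 3 + 5 + 5 + 5 + 2 + 3 + 7 + 4 + 7 + 6 + 4 + 8 + 5 + 2 + 2) / 22 = 101 / 22 = 4.5909
UCL = c̄ + 3√c̄ = 4.5909 + 3 × √4.5909 = 4.5909 + 3 × 2.1426 = 11.0188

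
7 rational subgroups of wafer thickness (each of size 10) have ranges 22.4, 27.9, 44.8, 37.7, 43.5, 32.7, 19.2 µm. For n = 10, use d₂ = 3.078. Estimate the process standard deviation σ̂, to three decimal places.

10.591

R̄ = (22.4 + 27.9 + 44.8 + 37.7 + 43.5 + 32.7 + 19.2) / 7 = 32.6000
σ̂ = R̄ / d₂ = 32.6000 / 3.078 = 10.5913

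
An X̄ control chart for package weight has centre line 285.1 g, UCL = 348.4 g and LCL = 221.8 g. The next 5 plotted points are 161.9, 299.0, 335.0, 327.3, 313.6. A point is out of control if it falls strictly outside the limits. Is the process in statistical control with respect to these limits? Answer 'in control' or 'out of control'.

out of control

Compare each point to [221.8, 348.4]: sample 1 = 161.9 < LCL.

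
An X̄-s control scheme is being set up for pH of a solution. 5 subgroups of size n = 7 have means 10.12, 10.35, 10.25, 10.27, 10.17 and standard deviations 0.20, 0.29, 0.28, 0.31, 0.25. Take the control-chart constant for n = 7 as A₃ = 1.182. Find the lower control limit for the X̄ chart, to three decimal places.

X̄̄ = (10.12 + 10.35 + 10.25 + 10.27 + 10.17) / 5 = 10.2320
s̄ = (0.20 + 0.29 + 0.28 + 0.31 + 0.25) / 5 = 0.2660
LCL = X̄̄ − A₃·s̄ = 10.2320 − 1.182 × 0.2660 = 9.9176

9.918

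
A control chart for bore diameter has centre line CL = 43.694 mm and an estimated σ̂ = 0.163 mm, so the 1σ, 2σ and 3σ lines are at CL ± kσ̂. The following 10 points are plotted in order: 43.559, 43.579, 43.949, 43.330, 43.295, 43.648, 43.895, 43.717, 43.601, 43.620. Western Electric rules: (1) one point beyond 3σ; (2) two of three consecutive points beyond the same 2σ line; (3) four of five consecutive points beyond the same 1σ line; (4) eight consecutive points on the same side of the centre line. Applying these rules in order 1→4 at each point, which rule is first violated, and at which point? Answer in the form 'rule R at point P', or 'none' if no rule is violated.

rule 2 at point 5

Zone of each point (C = within 1σ̂, B = 1σ̂–2σ̂, A = 2σ̂–3σ̂, * = beyond 3σ̂; sign = side of CL): 1:-C, 2:-C, 3:+B, 4:-A, 5:-A, 6:-C, 7:+B, 8:+C, 9:-C, 10:-C
Rule 2 (two of three consecutive points beyond the same 2σ limit) is satisfied at point 5.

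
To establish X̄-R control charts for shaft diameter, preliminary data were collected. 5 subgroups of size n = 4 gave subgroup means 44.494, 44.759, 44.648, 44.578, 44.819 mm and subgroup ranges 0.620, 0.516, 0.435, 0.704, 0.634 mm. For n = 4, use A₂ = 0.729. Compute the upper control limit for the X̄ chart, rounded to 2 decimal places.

X̄̄ = (44.494 + 44.759 + 44.648 + 44.578 + 44.819) / 5 = 223.2980 / 5 = 44.6596
R̄ = (0.620 + 0.516 + 0.435 + 0.704 + 0.634) / 5 = 2.9090 / 5 = 0.5818
UCL = X̄̄ + A₂·R̄ = 44.6596 + 0.729 × 0.5818 = 45.0837

45.08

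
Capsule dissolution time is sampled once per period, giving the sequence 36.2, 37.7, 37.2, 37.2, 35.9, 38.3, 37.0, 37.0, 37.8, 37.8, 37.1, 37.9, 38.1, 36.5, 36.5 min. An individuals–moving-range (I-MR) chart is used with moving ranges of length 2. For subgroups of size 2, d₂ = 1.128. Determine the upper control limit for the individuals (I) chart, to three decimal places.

X̄ = (36.2 + 37.7 + 37.2 + 37.2 + 35.9 + 38.3 + 37.0 + 37.0 + 37.8 + 37.8 + 37.1 + 37.9 + 38.1 + 36.5 + 36.5) / 15 = 37.2133
Moving ranges: 1.5, 0.5, 0.0, 1.3, 2.4, 1.3, 0.0, 0.8, 0.0, 0.7, 0.8, 0.2, 1.6, 0.0; M̄R̄ = 11.1000 / 14 = 0.7929
UCL = X̄ + 3·M̄R̄/d₂ = 37.2133 + 3 × 0.7929 / 1.128 = 39.3220

39.322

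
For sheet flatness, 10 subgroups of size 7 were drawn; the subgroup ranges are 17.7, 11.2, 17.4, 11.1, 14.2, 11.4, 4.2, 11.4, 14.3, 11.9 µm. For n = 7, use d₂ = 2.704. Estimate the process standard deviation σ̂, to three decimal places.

R̄ = (17.7 + 11.2 + 17.4 + 11.1 + 14.2 + 11.4 + 4.2 + 11.4 + 14.3 + 11.9) / 10 = 12.4800
σ̂ = R̄ / d₂ = 12.4800 / 2.704 = 4.6154

4.615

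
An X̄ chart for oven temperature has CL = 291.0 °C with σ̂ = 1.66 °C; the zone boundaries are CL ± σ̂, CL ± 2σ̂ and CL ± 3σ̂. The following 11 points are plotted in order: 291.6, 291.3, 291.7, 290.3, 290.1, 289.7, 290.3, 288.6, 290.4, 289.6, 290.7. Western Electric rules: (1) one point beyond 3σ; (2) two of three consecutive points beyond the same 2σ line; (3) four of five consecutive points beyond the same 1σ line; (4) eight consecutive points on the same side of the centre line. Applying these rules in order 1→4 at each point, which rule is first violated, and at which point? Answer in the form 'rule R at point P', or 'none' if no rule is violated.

rule 4 at point 11

Zone of each point (C = within 1σ̂, B = 1σ̂–2σ̂, A = 2σ̂–3σ̂, * = beyond 3σ̂; sign = side of CL): 1:+C, 2:+C, 3:+C, 4:-C, 5:-C, 6:-C, 7:-C, 8:-B, 9:-C, 10:-C, 11:-C
Rule 4 (eight consecutive points on the same side of the centre line) is satisfied at point 11.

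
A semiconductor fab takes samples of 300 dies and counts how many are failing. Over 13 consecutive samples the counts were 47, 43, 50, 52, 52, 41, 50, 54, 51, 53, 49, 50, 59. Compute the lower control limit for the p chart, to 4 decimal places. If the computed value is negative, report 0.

p̄ = Σdᵢ / (k·n) = 651 / (13 × 300) = 0.16692
LCL = p̄ − 3·√(p̄(1−p̄)/n) = 0.16692 − 3 × 0.02153 = 0.10233

0.1023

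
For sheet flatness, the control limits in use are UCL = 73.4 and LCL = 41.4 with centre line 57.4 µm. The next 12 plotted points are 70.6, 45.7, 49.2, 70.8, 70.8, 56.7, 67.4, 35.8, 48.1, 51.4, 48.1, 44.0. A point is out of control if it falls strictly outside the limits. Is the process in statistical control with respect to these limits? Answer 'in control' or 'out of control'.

Compare each point to [41.4, 73.4]: sample 8 = 35.8 < LCL.

out of control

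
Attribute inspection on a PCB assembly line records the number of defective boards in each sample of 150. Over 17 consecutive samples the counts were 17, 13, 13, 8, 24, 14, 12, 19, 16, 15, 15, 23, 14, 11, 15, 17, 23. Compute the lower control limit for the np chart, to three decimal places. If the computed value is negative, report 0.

p̄ = Σdᵢ / (k·n) = 269 / (17 × 150) = 0.10549
LCL = np̄ − 3·√(np̄(1−p̄)) = 15.8235 − 3 × 3.7622 = 4.5369

4.537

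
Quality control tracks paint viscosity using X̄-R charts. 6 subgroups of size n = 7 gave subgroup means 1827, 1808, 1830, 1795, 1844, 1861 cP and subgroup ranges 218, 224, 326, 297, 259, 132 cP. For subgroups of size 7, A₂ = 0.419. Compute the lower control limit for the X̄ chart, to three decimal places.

1725.823

X̄̄ = (1827 + 1808 + 1830 + 1795 + 1844 + 1861) / 6 = 10965.0000 / 6 = 1827.5000
R̄ = (218 + 224 + 326 + 297 + 259 + 132) / 6 = 1456.0000 / 6 = 242.6667
LCL = X̄̄ − A₂·R̄ = 1827.5000 − 0.419 × 242.6667 = 1725.8227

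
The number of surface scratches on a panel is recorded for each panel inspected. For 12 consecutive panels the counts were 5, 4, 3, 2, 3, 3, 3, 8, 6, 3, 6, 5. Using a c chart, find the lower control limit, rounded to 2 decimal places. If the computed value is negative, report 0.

0.00

c̄ = (5 + 4 + 3 + 2 + 3 + 3 + 3 + 8 + 6 + 3 + 6 + 5) / 12 = 51 / 12 = 4.2500
LCL = c̄ − 3√c̄ = 4.2500 − 3 × 2.0616 = -1.9347 → 0 (cannot be negative)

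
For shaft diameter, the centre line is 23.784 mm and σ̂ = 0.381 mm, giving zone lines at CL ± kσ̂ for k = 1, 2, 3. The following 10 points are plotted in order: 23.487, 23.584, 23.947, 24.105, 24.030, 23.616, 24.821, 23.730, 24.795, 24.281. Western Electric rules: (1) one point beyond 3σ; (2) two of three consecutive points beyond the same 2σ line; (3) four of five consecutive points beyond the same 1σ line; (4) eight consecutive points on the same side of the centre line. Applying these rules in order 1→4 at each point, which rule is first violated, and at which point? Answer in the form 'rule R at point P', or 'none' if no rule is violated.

Zone of each point (C = within 1σ̂, B = 1σ̂–2σ̂, A = 2σ̂–3σ̂, * = beyond 3σ̂; sign = side of CL): 1:-C, 2:-C, 3:+C, 4:+C, 5:+C, 6:-C, 7:+A, 8:-C, 9:+A, 10:+B
Rule 2 (two of three consecutive points beyond the same 2σ limit) is satisfied at point 9.

rule 2 at point 9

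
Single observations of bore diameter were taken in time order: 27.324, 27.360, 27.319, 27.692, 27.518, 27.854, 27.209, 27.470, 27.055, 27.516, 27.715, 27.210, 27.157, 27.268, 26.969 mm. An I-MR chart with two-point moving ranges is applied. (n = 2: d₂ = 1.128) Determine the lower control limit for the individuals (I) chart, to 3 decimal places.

26.633

X̄ = (27.324 + 27.360 + 27.319 + 27.692 + 27.518 + 27.854 + 27.209 + 27.470 + 27.055 + 27.516 + 27.715 + 27.210 + 27.157 + 27.268 + 26.969) / 15 = 27.3757
Moving ranges: 0.036, 0.041, 0.373, 0.174, 0.336, 0.645, 0.261, 0.415, 0.461, 0.199, 0.505, 0.053, 0.111, 0.299; M̄R̄ = 3.9090 / 14 = 0.2792
LCL = X̄ − 3·M̄R̄/d₂ = 27.3757 − 3 × 0.2792 / 1.128 = 26.6331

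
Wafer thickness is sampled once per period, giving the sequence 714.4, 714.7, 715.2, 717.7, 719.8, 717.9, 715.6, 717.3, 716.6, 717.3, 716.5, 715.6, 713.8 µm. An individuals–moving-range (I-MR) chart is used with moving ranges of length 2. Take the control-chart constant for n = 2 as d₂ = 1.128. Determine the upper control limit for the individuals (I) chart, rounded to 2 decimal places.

X̄ = (714.4 + 714.7 + 715.2 + 717.7 + 719.8 + 717.9 + 715.6 + 717.3 + 716.6 + 717.3 + 716.5 + 715.6 + 713.8) / 13 = 716.3385
Moving ranges: 0.3, 0.5, 2.5, 2.1, 1.9, 2.3, 1.7, 0.7, 0.7, 0.8, 0.9, 1.8; M̄R̄ = 16.2000 / 12 = 1.3500
UCL = X̄ + 3·M̄R̄/d₂ = 716.3385 + 3 × 1.3500 / 1.128 = 719.9289

719.93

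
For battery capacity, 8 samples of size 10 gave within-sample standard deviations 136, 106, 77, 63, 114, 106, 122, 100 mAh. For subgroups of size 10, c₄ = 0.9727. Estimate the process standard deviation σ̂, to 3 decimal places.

105.891

s̄ = (136 + 106 + 77 + 63 + 114 + 106 + 122 + 100) / 8 = 103.0000
σ̂ = s̄ / c₄ = 103.0000 / 0.9727 = 105.8908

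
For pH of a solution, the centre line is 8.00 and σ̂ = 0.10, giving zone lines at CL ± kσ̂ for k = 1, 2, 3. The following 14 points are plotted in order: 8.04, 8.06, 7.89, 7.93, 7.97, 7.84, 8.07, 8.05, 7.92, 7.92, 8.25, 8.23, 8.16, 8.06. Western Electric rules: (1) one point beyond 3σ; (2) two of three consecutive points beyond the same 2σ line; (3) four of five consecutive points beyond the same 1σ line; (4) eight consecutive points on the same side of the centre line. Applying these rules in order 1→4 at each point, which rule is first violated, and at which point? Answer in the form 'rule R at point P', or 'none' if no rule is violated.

Zone of each point (C = within 1σ̂, B = 1σ̂–2σ̂, A = 2σ̂–3σ̂, * = beyond 3σ̂; sign = side of CL): 1:+C, 2:+C, 3:-B, 4:-C, 5:-C, 6:-B, 7:+C, 8:+C, 9:-C, 10:-C, 11:+A, 12:+A, 13:+B, 14:+C
Rule 2 (two of three consecutive points beyond the same 2σ limit) is satisfied at point 12.

rule 2 at point 12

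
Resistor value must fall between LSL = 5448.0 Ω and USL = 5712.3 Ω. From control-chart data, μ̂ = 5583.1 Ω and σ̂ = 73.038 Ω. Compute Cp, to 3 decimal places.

Cp = (USL − LSL) / (6σ̂) = (5712.3 − 5448.0) / (6 × 73.038) = 264.3000 / 438.2280 = 0.6031

0.603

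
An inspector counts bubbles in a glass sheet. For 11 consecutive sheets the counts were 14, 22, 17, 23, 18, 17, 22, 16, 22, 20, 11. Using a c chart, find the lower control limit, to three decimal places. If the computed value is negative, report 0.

c̄ = (14 + 22 + 17 + 23 + 18 + 17 + 22 + 16 + 22 + 20 + 11) / 11 = 202 / 11 = 18.3636
LCL = c̄ − 3√c̄ = 18.3636 − 3 × 4.2853 = 5.5078

5.508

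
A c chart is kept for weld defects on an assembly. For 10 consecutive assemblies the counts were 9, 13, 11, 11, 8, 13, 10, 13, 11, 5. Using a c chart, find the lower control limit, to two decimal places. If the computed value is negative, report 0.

c̄ = (9 + 13 + 11 + 11 + 8 + 13 + 10 + 13 + 11 + 5) / 10 = 104 / 10 = 10.4000
LCL = c̄ − 3√c̄ = 10.4000 − 3 × 3.2249 = 0.7253

0.73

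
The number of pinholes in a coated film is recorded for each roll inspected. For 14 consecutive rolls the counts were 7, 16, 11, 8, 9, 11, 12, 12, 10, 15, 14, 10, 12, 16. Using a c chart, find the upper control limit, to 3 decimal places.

c̄ = (7 + 16 + 11 + 8 + 9 + 11 + 12 + 12 + 10 + 15 + 14 + 10 + 12 + 16) / 14 = 163 / 14 = 11.6429
UCL = c̄ + 3√c̄ = 11.6429 + 3 × √11.6429 = 11.6429 + 3 × 3.4122 = 21.8793

21.879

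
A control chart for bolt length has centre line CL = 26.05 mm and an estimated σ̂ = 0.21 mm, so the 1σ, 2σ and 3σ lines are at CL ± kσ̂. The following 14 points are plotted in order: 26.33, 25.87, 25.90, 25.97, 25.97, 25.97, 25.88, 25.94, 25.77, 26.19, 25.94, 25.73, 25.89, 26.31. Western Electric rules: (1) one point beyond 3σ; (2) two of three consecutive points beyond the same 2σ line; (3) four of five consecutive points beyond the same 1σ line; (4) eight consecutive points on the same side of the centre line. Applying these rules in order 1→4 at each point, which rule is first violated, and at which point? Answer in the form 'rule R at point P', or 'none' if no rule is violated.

Zone of each point (C = within 1σ̂, B = 1σ̂–2σ̂, A = 2σ̂–3σ̂, * = beyond 3σ̂; sign = side of CL): 1:+B, 2:-C, 3:-C, 4:-C, 5:-C, 6:-C, 7:-C, 8:-C, 9:-B, 10:+C, 11:-C, 12:-B, 13:-C, 14:+B
Rule 4 (eight consecutive points on the same side of the centre line) is satisfied at point 9.

rule 4 at point 9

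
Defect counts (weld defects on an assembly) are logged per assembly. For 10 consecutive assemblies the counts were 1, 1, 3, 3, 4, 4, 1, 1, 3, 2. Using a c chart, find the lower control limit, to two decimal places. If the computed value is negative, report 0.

c̄ = (1 + 1 + 3 + 3 + 4 + 4 + 1 + 1 + 3 + 2) / 10 = 23 / 10 = 2.3000
LCL = c̄ − 3√c̄ = 2.3000 − 3 × 1.5166 = -2.2497 → 0 (cannot be negative)

0.00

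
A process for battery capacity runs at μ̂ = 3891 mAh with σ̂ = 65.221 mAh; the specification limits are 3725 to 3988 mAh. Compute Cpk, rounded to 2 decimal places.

0.50

Cpu = (USL − μ̂) / (3σ̂) = (3988 − 3891) / (3 × 65.221) = 0.4958; Cpl = (μ̂ − LSL) / (3σ̂) = (3891 − 3725) / (3 × 65.221) = 0.8484; Cpk = min(Cpu, Cpl) = 0.4958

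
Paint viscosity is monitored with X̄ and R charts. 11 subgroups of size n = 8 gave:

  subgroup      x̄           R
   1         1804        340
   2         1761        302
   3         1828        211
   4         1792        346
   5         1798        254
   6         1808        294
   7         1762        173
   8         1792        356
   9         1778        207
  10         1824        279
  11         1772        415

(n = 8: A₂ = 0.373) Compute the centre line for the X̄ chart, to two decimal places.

X̄̄ = (1804 + 1761 + 1828 + 1792 + 1798 + 1808 + 1762 + 1792 + 1778 + 1824 + 1772) / 11 = 19719.0000 / 11 = 1792.6364
CL = X̄̄ = 1792.6364

1792.64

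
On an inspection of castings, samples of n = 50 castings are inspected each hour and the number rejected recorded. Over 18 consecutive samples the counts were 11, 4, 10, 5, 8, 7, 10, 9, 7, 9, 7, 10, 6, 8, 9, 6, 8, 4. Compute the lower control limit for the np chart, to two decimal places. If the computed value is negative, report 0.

0.02

p̄ = Σdᵢ / (k·n) = 138 / (18 × 50) = 0.15333
LCL = np̄ − 3·√(np̄(1−p̄)) = 7.6667 − 3 × 2.5478 = 0.0234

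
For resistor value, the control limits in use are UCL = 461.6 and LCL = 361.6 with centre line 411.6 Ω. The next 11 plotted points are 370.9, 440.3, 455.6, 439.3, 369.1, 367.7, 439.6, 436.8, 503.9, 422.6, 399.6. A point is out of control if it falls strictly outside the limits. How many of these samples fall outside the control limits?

1

Compare each point to [361.6, 461.6]: sample 9 = 503.9 > UCL.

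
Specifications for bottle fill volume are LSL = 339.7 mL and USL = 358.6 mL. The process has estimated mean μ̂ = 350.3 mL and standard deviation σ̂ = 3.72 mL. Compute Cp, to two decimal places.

0.85

Cp = (USL − LSL) / (6σ̂) = (358.6 − 339.7) / (6 × 3.72) = 18.9000 / 22.3200 = 0.8468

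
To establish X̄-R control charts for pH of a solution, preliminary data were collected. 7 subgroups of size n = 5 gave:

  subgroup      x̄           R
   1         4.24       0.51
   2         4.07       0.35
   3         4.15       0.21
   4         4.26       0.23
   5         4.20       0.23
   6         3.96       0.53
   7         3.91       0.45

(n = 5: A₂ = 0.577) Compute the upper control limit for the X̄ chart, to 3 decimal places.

X̄̄ = (4.24 + 4.07 + 4.15 + 4.26 + 4.20 + 3.96 + 3.91) / 7 = 28.7900 / 7 = 4.1129
R̄ = (0.51 + 0.35 + 0.21 + 0.23 + 0.23 + 0.53 + 0.45) / 7 = 2.5100 / 7 = 0.3586
UCL = X̄̄ + A₂·R̄ = 4.1129 + 0.577 × 0.3586 = 4.3198

4.320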